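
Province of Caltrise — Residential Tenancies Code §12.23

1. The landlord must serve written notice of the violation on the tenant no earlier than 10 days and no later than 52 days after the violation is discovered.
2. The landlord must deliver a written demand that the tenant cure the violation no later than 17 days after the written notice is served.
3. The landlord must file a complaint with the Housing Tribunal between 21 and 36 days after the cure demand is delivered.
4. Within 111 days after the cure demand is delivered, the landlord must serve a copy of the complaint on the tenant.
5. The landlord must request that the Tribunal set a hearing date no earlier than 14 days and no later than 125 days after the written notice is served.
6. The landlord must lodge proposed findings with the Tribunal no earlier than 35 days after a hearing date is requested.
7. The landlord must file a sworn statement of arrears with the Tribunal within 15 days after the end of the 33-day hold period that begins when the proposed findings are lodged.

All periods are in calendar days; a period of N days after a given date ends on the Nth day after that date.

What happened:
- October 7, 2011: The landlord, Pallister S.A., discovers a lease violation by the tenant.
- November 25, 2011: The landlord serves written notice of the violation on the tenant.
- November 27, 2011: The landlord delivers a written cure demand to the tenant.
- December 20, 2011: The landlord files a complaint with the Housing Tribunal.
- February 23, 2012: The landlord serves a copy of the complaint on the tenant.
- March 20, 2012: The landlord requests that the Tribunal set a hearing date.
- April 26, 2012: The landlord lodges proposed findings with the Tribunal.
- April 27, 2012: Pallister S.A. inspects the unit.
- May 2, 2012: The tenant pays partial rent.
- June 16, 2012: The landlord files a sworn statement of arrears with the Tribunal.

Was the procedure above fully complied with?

Step 1 — 10 and 52 days from October 7, 2011 (when the violation is discovered) are October 17, 2011 and November 28, 2011 respectively; done November 25, 2011, which is between those dates.
Step 2 — counting 17 days from November 25, 2011 (when the written notice is served) gives a deadline of December 12, 2011; done November 27, 2011 — timely.
Step 3 — 21 and 36 days from November 27, 2011 (when the cure demand is delivered) are December 18, 2011 and January 2, 2012 respectively; done December 20, 2011 — within the window.
Step 4 — counting 111 days from November 27, 2011 (when the cure demand is delivered) gives a deadline of March 17, 2012; done February 23, 2012 — timely.
Step 5 — 14 and 125 days from November 25, 2011 (when the written notice is served) are December 9, 2011 and March 29, 2012 respectively; March 20, 2012 falls inside that range.
Step 6 — must wait 35 days from March 20, 2012 (when a hearing date is requested), so not before April 24, 2012; April 26, 2012 is on or after that date.
Step 7 — counting 15 days from May 29, 2012 (end of the 33-day hold period, which began when the proposed findings are lodged on April 26, 2012) gives a deadline of June 13, 2012; not done until June 16, 2012, 3 days after the deadline.

No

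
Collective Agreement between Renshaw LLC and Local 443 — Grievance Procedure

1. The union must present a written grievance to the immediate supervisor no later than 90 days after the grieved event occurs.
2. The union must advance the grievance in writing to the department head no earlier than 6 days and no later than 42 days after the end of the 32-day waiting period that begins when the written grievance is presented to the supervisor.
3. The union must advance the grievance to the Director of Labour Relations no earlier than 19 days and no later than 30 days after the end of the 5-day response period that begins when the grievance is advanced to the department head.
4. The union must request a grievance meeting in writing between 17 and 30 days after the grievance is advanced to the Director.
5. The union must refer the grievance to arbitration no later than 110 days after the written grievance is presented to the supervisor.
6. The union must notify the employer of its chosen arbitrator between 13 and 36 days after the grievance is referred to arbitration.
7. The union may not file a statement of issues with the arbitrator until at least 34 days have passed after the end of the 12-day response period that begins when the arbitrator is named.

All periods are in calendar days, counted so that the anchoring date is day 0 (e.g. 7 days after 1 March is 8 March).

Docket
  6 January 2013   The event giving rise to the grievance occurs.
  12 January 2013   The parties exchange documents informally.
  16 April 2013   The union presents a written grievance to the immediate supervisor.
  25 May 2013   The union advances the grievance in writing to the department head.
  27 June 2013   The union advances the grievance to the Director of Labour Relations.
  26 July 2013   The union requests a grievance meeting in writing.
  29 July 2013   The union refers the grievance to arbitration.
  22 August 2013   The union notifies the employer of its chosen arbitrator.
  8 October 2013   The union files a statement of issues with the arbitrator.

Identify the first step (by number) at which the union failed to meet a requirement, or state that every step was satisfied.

(1) due by 6 January 2013 + 90 days = 6 April 2013; 16 April 2013 misses that deadline by 10 days.

Step 1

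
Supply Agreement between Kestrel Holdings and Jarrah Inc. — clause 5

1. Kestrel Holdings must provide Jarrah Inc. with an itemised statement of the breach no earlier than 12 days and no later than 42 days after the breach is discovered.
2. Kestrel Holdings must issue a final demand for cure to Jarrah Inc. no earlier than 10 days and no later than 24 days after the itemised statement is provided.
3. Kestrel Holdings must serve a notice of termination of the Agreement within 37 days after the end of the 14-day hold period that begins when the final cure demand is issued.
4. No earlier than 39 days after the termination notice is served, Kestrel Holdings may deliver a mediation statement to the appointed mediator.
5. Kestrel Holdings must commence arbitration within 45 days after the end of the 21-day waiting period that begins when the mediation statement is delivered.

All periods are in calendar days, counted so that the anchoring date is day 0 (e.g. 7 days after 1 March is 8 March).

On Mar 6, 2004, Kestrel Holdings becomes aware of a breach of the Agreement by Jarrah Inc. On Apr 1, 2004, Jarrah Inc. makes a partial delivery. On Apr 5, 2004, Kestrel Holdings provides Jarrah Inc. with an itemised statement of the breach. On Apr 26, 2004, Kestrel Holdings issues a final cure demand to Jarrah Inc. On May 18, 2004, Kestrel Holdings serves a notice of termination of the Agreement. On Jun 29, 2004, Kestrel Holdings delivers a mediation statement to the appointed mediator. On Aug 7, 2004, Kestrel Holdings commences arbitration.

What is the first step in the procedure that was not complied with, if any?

None — every step was satisfied

Step 1: the window is 12–42 days after Mar 6, 2004 (when the breach is discovered), so Mar 18, 2004 through Apr 17, 2004; Apr 5, 2004 falls inside that range.
Step 2: the window is 10–24 days after Apr 5, 2004 (when the itemised statement is provided), so Apr 15, 2004 through Apr 29, 2004; Apr 26, 2004 falls inside that range.
Step 3: 37 days after May 10, 2004 (end of the 14-day hold period, which began when the final cure demand is issued on Apr 26, 2004) is Jun 16, 2004; May 18, 2004 is within that limit.
Step 4: the earliest permitted date is 39 days after May 18, 2004 (when the termination notice is served), i.e. Jun 26, 2004; done Jun 29, 2004 — permitted.
Step 5: 45 days after Jul 20, 2004 (end of the 21-day waiting period, which began when the mediation statement is delivered on Jun 29, 2004) is Sep 3, 2004; done Aug 7, 2004 — timely.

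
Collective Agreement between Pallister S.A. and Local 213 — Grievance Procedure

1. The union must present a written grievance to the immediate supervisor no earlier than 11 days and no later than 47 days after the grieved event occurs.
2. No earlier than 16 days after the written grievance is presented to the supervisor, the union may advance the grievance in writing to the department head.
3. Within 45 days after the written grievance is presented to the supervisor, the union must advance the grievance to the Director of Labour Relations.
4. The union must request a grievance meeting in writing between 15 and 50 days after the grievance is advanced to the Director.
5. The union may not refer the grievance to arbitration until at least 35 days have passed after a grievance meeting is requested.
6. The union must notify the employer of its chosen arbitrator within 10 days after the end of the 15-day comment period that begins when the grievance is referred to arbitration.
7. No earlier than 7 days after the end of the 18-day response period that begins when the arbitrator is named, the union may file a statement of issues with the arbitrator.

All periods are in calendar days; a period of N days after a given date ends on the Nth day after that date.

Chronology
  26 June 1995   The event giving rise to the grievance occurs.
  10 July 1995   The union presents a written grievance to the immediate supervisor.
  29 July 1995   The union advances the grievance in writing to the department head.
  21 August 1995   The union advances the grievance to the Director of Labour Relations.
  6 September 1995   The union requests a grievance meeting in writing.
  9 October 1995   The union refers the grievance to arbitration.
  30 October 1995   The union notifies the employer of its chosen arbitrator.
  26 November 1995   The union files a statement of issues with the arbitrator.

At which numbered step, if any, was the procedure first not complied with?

(1) the permitted window runs from 26 June 1995 + 11 = 7 July 1995 to 26 June 1995 + 47 = 12 August 1995; 10 July 1995 falls inside that range.
(2) permitted from 10 July 1995 + 16 days = 26 July 1995 onward; 29 July 1995 is on or after that date.
(3) due by 10 July 1995 + 45 days = 24 August 1995; done 21 August 1995 — timely.
(4) the permitted window runs from 21 August 1995 + 15 = 5 September 1995 to 21 August 1995 + 50 = 10 October 1995; done 6 September 1995, which is between those dates.
(5) permitted from 6 September 1995 + 35 days = 11 October 1995 onward; 9 October 1995 is 2 days before the earliest permitted date.

Step 5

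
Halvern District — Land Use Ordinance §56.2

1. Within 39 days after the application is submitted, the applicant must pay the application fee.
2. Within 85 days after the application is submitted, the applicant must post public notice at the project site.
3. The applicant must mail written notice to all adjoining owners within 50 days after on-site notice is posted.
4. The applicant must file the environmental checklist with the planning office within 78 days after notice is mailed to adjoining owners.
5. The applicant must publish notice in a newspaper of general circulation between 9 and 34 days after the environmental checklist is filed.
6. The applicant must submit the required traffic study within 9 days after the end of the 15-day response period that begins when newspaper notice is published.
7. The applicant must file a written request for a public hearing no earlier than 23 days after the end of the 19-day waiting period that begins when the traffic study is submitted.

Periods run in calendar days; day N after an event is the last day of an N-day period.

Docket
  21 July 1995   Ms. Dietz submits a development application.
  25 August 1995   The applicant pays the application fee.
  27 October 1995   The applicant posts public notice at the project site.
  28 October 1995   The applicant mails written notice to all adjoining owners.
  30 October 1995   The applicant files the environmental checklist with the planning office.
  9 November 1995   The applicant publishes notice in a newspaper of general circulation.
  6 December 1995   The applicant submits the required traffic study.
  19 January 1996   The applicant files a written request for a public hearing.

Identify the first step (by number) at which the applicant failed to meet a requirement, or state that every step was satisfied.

Step 1: 39 days after 21 July 1995 (when the application is submitted) is 29 August 1995; 25 August 1995 is within that limit.
Step 2: 85 days after 21 July 1995 (when the application is submitted) is 14 October 1995; not done until 27 October 1995, 13 days after the deadline.

Step 2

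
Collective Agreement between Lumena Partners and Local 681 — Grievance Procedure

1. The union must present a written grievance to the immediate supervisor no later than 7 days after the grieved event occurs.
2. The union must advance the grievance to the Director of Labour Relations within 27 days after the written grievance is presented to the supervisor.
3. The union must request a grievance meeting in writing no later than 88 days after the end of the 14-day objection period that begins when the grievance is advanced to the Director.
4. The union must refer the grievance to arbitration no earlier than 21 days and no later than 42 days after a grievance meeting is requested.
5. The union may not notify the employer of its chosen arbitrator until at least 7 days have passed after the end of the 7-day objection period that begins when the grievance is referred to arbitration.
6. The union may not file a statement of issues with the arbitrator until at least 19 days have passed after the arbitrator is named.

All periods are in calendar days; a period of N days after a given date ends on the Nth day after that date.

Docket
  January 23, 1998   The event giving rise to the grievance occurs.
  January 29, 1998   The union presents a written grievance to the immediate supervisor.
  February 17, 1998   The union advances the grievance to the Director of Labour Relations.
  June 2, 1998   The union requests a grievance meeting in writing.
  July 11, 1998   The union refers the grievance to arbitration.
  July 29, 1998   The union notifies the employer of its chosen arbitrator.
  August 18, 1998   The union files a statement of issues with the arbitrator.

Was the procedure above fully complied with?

Step 1 — counting 7 days from January 23, 1998 (when the grieved event occurs) gives a deadline of January 30, 1998; done January 29, 1998 — timely.
Step 2 — counting 27 days from January 29, 1998 (when the written grievance is presented to the supervisor) gives a deadline of February 25, 1998; February 17, 1998 is within that limit.
Step 3 — counting 88 days from March 3, 1998 (end of the 14-day objection period, which began when the grievance is advanced to the Director on February 17, 1998) gives a deadline of May 30, 1998; June 2, 1998 misses that deadline by 3 days.
That is the first point of non-compliance.

No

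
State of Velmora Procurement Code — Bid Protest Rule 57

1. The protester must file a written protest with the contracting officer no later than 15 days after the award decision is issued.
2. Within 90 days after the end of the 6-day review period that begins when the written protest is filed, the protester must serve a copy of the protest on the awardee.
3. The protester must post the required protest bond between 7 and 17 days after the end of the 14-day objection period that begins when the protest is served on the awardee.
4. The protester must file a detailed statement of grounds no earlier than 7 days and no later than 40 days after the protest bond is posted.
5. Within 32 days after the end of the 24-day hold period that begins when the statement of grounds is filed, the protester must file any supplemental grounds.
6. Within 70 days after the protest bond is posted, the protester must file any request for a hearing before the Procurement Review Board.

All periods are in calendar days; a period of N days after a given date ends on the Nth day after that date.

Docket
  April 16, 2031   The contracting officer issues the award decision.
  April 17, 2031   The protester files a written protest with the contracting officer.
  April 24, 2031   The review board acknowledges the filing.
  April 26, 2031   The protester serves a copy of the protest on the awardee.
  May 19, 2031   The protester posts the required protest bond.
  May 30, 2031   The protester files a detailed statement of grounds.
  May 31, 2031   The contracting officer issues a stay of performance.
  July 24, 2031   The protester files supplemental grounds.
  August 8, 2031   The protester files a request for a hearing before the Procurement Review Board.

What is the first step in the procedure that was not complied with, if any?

Step 1 — counting 15 days from April 16, 2031 (when the award decision is issued) gives a deadline of May 1, 2031; completed April 17, 2031, before the deadline.
Step 2 — counting 90 days from April 23, 2031 (end of the 6-day review period, which began when the written protest is filed on April 17, 2031) gives a deadline of July 22, 2031; April 26, 2031 is within that limit.
Step 3 — 7 and 17 days from May 10, 2031 (end of the 14-day objection period, which began when the protest is served on the awardee on April 26, 2031) are May 17, 2031 and May 27, 2031 respectively; May 19, 2031 falls inside that range.
Step 4 — 7 and 40 days from May 19, 2031 (when the protest bond is posted) are May 26, 2031 and June 28, 2031 respectively; done May 30, 2031 — within the window.
Step 5 — counting 32 days from June 23, 2031 (end of the 24-day hold period, which began when the statement of grounds is filed on May 30, 2031) gives a deadline of July 25, 2031; done July 24, 2031 — timely.
Step 6 — counting 70 days from May 19, 2031 (when the protest bond is posted) gives a deadline of July 28, 2031; not done until August 8, 2031, 11 days after the deadline.

Step 6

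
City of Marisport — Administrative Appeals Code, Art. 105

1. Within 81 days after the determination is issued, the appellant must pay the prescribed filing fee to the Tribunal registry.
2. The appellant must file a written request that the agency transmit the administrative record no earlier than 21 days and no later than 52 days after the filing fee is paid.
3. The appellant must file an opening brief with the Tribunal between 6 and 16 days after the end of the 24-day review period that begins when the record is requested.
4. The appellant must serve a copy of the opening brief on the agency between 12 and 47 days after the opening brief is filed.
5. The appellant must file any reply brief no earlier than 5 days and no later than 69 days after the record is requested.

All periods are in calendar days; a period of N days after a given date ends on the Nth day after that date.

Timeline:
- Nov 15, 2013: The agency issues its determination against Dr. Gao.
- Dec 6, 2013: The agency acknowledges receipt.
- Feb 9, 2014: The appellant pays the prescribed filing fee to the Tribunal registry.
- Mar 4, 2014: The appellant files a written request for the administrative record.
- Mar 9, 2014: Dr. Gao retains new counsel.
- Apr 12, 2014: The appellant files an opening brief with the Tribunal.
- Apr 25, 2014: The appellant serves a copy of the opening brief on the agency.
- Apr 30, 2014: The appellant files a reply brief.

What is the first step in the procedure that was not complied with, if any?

(1) due by Nov 15, 2013 + 81 days = Feb 4, 2014; Feb 9, 2014 misses that deadline by 5 days.
That is the first point of non-compliance.

Step 1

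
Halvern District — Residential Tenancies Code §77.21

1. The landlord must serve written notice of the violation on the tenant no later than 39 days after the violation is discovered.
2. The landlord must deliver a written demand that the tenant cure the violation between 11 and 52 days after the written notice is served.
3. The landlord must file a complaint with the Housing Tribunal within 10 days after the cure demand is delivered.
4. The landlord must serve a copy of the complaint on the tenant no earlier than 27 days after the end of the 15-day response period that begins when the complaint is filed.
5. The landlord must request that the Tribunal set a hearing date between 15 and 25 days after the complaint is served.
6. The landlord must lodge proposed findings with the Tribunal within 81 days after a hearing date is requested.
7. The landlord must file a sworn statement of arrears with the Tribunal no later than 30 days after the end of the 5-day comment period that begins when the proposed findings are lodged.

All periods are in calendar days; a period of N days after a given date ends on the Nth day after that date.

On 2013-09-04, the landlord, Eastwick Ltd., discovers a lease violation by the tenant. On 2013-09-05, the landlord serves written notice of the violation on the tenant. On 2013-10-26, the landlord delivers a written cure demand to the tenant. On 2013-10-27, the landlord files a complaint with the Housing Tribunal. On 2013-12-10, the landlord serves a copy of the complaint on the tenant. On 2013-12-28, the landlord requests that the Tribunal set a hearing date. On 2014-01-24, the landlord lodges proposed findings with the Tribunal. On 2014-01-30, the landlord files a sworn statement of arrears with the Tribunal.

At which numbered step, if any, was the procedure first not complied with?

None — every step was satisfied

Step 1 — counting 39 days from 2013-09-04 (when the violation is discovered) gives a deadline of 2013-10-13; completed 2013-09-05, before the deadline.
Step 2 — 11 and 52 days from 2013-09-05 (when the written notice is served) are 2013-09-16 and 2013-10-27 respectively; done 2013-10-26 — within the window.
Step 3 — counting 10 days from 2013-10-26 (when the cure demand is delivered) gives a deadline of 2013-11-05; 2013-10-27 is within that limit.
Step 4 — must wait 27 days from 2013-11-11 (end of the 15-day response period, which began when the complaint is filed on 2013-10-27), so not before 2013-12-08; 2013-12-10 is on or after that date.
Step 5 — 15 and 25 days from 2013-12-10 (when the complaint is served) are 2013-12-25 and 2014-01-04 respectively; 2013-12-28 falls inside that range.
Step 6 — counting 81 days from 2013-12-28 (when a hearing date is requested) gives a deadline of 2014-03-19; done 2014-01-24 — timely.
Step 7 — counting 30 days from 2014-01-29 (end of the 5-day comment period, which began when the proposed findings are lodged on 2014-01-24) gives a deadline of 2014-02-28; 2014-01-30 is within that limit.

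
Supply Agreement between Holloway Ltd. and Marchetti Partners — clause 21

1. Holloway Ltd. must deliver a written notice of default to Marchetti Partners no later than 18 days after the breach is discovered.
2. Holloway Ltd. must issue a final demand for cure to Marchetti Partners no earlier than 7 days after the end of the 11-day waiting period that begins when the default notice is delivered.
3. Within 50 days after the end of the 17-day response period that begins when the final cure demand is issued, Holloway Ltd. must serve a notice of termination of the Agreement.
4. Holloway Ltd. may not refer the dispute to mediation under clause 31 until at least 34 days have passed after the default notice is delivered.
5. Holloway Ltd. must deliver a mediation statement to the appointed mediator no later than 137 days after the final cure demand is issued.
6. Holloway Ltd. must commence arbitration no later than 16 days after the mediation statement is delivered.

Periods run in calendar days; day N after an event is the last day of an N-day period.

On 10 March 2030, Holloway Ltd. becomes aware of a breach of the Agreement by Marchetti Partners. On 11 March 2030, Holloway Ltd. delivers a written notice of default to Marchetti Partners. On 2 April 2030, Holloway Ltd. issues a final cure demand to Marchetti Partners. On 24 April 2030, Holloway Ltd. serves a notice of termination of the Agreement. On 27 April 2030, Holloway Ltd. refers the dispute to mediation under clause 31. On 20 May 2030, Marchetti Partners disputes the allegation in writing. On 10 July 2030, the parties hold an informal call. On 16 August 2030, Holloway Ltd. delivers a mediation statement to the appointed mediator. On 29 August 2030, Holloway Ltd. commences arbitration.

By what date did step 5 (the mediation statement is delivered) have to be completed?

17 August 2030

Step 5 runs from 2 April 2030, when the final cure demand is issued. 137 days after 2 April 2030 is 17 August 2030.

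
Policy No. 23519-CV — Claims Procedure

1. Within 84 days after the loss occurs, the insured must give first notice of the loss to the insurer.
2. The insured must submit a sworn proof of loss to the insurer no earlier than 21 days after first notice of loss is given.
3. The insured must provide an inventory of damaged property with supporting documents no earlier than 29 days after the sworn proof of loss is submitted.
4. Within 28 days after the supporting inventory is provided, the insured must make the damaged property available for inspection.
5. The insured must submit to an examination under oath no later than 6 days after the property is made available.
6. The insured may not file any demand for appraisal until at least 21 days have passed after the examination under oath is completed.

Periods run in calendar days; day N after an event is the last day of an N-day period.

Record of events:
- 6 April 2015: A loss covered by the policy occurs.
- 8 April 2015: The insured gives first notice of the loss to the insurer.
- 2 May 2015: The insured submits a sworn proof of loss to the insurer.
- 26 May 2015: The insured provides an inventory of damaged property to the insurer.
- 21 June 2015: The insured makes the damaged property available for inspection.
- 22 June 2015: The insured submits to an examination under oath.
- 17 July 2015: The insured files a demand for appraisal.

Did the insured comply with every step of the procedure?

No

(1) due by 6 April 2015 + 84 days = 29 June 2015; 8 April 2015 is within that limit.
(2) permitted from 8 April 2015 + 21 days = 29 April 2015 onward; 2 May 2015 is on or after that date.
(3) permitted from 2 May 2015 + 29 days = 31 May 2015 onward; acted on 26 May 2015, 5 days prematurely.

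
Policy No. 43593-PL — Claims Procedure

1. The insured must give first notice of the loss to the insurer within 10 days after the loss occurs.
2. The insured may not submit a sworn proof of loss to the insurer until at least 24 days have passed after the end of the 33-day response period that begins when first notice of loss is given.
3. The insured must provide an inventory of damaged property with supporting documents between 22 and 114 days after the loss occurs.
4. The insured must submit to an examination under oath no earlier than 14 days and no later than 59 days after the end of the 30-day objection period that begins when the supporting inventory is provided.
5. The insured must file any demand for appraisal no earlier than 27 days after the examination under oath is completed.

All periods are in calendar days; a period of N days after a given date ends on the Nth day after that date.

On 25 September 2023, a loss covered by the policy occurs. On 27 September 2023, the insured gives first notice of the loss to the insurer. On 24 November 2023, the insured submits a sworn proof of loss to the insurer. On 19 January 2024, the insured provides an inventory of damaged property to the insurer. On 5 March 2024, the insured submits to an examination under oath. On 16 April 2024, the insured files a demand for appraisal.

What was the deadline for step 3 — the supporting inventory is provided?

Step 3 runs from 25 September 2023, when the loss occurs. The window is 22–114 days after 25 September 2023; it closes on 17 January 2024.

17 January 2024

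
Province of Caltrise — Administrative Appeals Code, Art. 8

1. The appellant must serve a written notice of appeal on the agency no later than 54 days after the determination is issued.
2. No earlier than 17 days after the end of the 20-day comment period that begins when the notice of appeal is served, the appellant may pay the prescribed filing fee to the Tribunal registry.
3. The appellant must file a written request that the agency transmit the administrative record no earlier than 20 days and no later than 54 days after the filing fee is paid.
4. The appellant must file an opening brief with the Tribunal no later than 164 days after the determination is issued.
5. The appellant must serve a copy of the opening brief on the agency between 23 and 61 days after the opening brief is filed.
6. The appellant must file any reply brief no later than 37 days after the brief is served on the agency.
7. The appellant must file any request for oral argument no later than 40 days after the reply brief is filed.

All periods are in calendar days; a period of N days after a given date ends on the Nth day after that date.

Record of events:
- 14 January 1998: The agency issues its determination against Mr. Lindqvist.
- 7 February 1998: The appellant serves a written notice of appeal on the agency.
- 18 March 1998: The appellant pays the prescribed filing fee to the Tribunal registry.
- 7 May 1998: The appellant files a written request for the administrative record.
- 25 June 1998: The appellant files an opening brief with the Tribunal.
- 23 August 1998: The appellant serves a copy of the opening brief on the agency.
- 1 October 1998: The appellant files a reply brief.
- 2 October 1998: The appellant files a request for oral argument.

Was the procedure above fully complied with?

(1) due by 14 January 1998 + 54 days = 9 March 1998; 7 February 1998 is within that limit.
(2) permitted from 27 February 1998 + 17 days = 16 March 1998 onward; done 18 March 1998 — permitted.
(3) the permitted window runs from 18 March 1998 + 20 = 7 April 1998 to 18 March 1998 + 54 = 11 May 1998; done 7 May 1998, which is between those dates.
(4) due by 14 January 1998 + 164 days = 27 June 1998; 25 June 1998 is within that limit.
(5) the permitted window runs from 25 June 1998 + 23 = 18 July 1998 to 25 June 1998 + 61 = 25 August 1998; done 23 August 1998 — within the window.
(6) due by 23 August 1998 + 37 days = 29 September 1998; done 1 October 1998 — 2 days late.
No need to go further; step 6 was not satisfied.

No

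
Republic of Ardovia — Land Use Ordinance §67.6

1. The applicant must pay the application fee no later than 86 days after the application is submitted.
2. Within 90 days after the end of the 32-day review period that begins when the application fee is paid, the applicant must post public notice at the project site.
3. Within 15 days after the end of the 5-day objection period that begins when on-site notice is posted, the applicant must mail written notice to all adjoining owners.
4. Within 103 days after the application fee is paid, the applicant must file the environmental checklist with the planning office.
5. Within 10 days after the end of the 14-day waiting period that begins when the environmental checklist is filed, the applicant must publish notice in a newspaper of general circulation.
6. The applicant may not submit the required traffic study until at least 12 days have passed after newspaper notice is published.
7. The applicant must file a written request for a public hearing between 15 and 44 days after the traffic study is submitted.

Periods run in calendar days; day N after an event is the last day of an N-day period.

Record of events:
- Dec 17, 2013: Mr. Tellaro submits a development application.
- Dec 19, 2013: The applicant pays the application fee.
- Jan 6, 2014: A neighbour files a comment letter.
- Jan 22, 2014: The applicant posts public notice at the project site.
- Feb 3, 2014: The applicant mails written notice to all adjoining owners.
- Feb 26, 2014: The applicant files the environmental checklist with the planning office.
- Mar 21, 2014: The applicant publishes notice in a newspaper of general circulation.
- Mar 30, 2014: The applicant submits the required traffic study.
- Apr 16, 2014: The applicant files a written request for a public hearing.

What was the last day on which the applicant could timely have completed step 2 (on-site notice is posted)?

Apr 20, 2014

The application fee is paid on Dec 19, 2013; the 32-day review period therefore ends Jan 20, 2014, and step 2 runs from that date. 90 days after Jan 20, 2014 is Apr 20, 2014.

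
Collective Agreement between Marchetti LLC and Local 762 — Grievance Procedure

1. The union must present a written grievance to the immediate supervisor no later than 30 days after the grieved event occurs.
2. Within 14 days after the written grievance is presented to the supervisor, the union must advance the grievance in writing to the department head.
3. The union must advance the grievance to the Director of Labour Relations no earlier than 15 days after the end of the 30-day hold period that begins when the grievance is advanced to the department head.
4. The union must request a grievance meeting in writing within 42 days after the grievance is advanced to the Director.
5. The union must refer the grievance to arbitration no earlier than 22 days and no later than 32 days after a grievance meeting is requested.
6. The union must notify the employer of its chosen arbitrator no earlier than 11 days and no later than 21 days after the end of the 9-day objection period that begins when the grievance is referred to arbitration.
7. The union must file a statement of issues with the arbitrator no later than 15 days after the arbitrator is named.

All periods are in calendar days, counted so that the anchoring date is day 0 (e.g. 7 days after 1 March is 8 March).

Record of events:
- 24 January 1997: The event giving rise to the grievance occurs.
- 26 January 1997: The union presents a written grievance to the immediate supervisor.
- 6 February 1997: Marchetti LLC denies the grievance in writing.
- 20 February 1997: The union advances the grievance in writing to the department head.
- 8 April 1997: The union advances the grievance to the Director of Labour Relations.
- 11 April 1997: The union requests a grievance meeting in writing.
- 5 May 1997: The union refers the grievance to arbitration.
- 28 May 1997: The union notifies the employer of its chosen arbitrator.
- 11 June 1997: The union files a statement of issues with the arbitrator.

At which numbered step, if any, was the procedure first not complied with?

Step 2

(1) due by 24 January 1997 + 30 days = 23 February 1997; done 26 January 1997 — timely.
(2) due by 26 January 1997 + 14 days = 9 February 1997; done 20 February 1997 — 11 days late.
The procedure was therefore not followed at step 2.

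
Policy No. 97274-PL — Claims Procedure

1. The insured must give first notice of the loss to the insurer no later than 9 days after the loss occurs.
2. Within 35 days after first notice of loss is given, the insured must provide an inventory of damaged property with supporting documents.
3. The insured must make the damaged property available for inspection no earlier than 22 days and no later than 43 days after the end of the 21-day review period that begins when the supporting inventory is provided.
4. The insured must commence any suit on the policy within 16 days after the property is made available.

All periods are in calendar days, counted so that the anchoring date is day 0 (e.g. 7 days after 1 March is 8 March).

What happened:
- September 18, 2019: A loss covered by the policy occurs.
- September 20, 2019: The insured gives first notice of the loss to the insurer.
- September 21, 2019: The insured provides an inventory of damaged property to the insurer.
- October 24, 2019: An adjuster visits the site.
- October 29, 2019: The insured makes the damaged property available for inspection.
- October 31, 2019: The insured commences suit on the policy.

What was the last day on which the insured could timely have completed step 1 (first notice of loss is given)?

September 27, 2019

Step 1 runs from September 18, 2019, when the loss occurs. 9 days after September 18, 2019 is September 27, 2019.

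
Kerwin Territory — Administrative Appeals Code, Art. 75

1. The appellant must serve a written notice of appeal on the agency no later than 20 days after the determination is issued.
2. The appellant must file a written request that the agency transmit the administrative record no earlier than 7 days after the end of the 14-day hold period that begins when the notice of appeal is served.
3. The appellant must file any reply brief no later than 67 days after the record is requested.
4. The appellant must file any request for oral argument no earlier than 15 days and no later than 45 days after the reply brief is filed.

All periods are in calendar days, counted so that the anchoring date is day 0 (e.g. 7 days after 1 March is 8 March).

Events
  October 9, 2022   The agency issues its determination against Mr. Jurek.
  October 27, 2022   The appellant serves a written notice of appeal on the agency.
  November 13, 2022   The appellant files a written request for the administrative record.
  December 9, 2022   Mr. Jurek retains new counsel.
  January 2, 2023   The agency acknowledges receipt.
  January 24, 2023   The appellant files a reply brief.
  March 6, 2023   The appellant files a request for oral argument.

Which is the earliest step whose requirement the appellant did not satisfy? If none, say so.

Step 1: 20 days after October 9, 2022 (when the determination is issued) is October 29, 2022; done October 27, 2022 — timely.
Step 2: the earliest permitted date is 7 days after November 10, 2022 (end of the 14-day hold period, which began when the notice of appeal is served on October 27, 2022), i.e. November 17, 2022; acted on November 13, 2022, 4 days prematurely.

Step 2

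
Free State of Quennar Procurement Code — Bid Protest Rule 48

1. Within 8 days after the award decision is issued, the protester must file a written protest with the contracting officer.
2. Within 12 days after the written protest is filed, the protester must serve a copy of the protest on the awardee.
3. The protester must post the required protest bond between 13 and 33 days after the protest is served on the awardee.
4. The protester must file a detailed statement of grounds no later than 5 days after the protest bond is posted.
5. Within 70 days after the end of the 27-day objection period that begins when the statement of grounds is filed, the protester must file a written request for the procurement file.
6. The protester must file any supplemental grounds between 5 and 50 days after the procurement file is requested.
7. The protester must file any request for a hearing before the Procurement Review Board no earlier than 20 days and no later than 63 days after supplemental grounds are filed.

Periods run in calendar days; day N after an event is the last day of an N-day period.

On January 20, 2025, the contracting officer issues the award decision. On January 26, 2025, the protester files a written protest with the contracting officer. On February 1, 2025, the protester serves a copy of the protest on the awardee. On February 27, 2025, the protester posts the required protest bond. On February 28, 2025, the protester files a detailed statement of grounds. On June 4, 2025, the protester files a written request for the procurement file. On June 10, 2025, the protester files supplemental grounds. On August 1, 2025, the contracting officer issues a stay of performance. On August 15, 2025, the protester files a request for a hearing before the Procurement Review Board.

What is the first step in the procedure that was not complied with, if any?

Step 7

Step 1 — counting 8 days from January 20, 2025 (when the award decision is issued) gives a deadline of January 28, 2025; January 26, 2025 is within that limit.
Step 2 — counting 12 days from January 26, 2025 (when the written protest is filed) gives a deadline of February 7, 2025; done February 1, 2025 — timely.
Step 3 — 13 and 33 days from February 1, 2025 (when the protest is served on the awardee) are February 14, 2025 and March 6, 2025 respectively; done February 27, 2025 — within the window.
Step 4 — counting 5 days from February 27, 2025 (when the protest bond is posted) gives a deadline of March 4, 2025; completed February 28, 2025, before the deadline.
Step 5 — counting 70 days from March 27, 2025 (end of the 27-day objection period, which began when the statement of grounds is filed on February 28, 2025) gives a deadline of June 5, 2025; done June 4, 2025 — timely.
Step 6 — 5 and 50 days from June 4, 2025 (when the procurement file is requested) are June 9, 2025 and July 24, 2025 respectively; June 10, 2025 falls inside that range.
Step 7 — 20 and 63 days from June 10, 2025 (when supplemental grounds are filed) are June 30, 2025 and August 12, 2025 respectively; August 15, 2025 is 3 days past the end of the window.
The analysis stops there.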